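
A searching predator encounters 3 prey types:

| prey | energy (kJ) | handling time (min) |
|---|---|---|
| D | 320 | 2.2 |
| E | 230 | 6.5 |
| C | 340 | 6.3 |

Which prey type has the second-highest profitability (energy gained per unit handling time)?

Profitability E/h (kJ/min): D = 320/2.2 = 145, E = 230/6.5 = 35.4, C = 340/6.3 = 54.
Ranked: D > C > E.

C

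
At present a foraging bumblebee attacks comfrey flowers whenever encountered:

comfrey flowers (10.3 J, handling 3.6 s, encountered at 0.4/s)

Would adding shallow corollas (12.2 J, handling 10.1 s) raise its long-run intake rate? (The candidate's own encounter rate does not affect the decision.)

Current rate: (0.4×10.3)/(1 + 0.4×3.6) = 1.689 J/s.
Profitability of shallow corollas: 12.2/10.1 = 1.208 J/s.
Since 1.208 < R, time spent handling shallow corollas is better spent searching.

No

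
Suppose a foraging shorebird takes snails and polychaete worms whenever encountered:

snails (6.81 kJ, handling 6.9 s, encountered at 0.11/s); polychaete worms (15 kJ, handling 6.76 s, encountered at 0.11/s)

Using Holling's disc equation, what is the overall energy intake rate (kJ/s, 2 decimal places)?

Energy encountered per unit search time: 0.11×6.81 + 0.11×15 = 2.399 kJ/s.
Handling time per unit search time: 0.11×6.9 + 0.11×6.76 = 1.503.
Rate = 2.399/(1 + 1.503) = 0.9586 kJ/s.

0.96 kJ/s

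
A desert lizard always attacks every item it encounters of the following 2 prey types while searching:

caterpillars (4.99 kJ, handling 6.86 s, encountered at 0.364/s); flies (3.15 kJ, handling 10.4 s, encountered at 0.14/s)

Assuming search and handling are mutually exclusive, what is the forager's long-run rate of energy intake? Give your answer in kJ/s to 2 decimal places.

0.46 kJ/s

Energy encountered per unit search time: 0.364×4.99 + 0.14×3.15 = 2.257 kJ/s.
Handling time per unit search time: 0.364×6.86 + 0.14×10.4 = 3.953.
Rate = 2.257/(1 + 3.953) = 0.4558 kJ/s.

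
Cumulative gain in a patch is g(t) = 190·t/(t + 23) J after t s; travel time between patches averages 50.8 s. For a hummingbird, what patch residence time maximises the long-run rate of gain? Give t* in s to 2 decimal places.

By the marginal value theorem, leave when the instantaneous gain rate g'(t) equals the habitat-wide average g(t)/(T + t).
g'(t) = 190·23/(t + 23)². Setting 190·23/(t+23)² = 190t/[(t+23)(50.8+t)] gives 23(50.8+t) = t(t+23), so t² = 23×50.8 = 1168.
t* = √1168 = 34.18 s.

34.18 s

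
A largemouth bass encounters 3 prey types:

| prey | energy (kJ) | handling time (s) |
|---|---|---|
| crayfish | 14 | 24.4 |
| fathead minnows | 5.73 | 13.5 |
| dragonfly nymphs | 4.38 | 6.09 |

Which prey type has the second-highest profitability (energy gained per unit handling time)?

In descending order of E/h:
dragonfly nymphs: 4.38/6.09 = 0.719 kJ/s
crayfish: 14/24.4 = 0.574 kJ/s
fathead minnows: 5.73/13.5 = 0.424 kJ/s

crayfish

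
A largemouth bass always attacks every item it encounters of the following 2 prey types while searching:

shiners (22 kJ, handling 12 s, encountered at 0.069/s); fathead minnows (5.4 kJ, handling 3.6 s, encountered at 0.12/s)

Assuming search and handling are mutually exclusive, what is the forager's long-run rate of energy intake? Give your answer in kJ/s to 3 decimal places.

0.958 kJ/s

R = Σλ_iE_i / (1 + Σλ_ih_i)
Numerator: 0.069×22 + 0.12×5.4 = 2.166
Denominator: 1 + 0.069×12 + 0.12×3.6 = 2.26
R = 2.166/2.26 = 0.9584 kJ/s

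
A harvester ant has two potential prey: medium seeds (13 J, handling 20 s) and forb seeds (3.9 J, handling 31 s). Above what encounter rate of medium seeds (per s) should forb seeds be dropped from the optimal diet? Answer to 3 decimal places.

0.012 per s

Drop forb seeds once their profitability E₂/h₂ falls below the rate achievable on medium seeds alone: E₂/h₂ = λE₁/(1 + λh₁).
Solve for λ: λE₁h₂ = E₂(1 + λh₁) → λ(E₁h₂ − E₂h₁) = E₂ → λ = E₂/(E₁h₂ − E₂h₁).
λ = 3.9/(13×31 − 3.9×20) = 3.9/325 = 0.012 per s.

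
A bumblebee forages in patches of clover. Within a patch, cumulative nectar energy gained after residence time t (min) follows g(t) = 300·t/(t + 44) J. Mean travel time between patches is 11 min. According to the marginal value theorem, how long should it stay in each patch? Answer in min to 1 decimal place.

By the marginal value theorem, leave when the instantaneous gain rate g'(t) equals the habitat-wide average g(t)/(T + t).
g'(t) = 300·44/(t + 44)². Setting 300·44/(t+44)² = 300t/[(t+44)(11+t)] gives 44(11+t) = t(t+44), so t² = 44×11 = 484.
t* = √484 = 22 min.

22.0 min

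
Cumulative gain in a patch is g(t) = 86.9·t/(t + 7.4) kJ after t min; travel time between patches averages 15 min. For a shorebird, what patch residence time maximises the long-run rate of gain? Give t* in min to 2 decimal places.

By the marginal value theorem, leave when the instantaneous gain rate g'(t) equals the habitat-wide average g(t)/(T + t).
g'(t) = 86.9·7.4/(t + 7.4)². Setting 86.9·7.4/(t+7.4)² = 86.9t/[(t+7.4)(15+t)] gives 7.4(15+t) = t(t+7.4), so t² = 7.4×15 = 111.
t* = √111 = 10.54 min.

10.54 min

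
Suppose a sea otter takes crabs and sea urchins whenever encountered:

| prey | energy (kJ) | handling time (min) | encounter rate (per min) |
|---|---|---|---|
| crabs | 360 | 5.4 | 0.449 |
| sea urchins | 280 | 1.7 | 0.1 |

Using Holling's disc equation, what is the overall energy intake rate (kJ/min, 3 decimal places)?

R = (0.449×360 + 0.1×280) / (1 + 0.449×5.4 + 0.1×1.7) = 189.6/3.595 = 52.76 kJ/min.

52.757 kJ/min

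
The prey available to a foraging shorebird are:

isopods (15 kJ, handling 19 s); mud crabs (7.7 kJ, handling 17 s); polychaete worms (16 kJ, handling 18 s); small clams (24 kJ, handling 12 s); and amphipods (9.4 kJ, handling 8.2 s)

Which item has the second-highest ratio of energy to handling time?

In descending order of E/h:
small clams: 24/12 = 2 kJ/s
amphipods: 9.4/8.2 = 1.15 kJ/s
polychaete worms: 16/18 = 0.889 kJ/s
isopods: 15/19 = 0.789 kJ/s
mud crabs: 7.7/17 = 0.453 kJ/s

amphipods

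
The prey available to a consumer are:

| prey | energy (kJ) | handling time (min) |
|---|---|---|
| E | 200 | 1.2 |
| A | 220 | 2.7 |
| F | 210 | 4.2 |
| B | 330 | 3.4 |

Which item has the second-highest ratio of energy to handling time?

In descending order of E/h:
E: 200/1.2 = 167 kJ/min
B: 330/3.4 = 97.1 kJ/min
A: 220/2.7 = 81.5 kJ/min
F: 210/4.2 = 50 kJ/min

B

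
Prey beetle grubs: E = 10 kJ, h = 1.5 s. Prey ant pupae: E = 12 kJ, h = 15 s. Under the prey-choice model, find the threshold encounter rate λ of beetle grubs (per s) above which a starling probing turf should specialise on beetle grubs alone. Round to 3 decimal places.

0.091 per s

The zero-one rule: include ant pupae iff E₂/h₂ > λE₁/(1+λh₁). Equality gives the switch point.
λE₁h₂ = E₂ + λE₂h₁ ⇒ λ = E₂/(E₁h₂ − E₂h₁) = 12/(150 − 18) = 0.09091 per s.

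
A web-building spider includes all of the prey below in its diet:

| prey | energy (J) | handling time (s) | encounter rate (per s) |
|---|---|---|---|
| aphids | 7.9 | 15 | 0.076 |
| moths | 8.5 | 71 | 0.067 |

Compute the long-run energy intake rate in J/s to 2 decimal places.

0.17 J/s

Energy encountered per unit search time: 0.076×7.9 + 0.067×8.5 = 1.17 J/s.
Handling time per unit search time: 0.076×15 + 0.067×71 = 5.897.
Rate = 1.17/(1 + 5.897) = 0.1696 J/s.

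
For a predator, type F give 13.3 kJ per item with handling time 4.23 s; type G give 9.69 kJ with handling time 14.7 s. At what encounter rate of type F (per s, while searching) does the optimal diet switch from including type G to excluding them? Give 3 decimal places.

The zero-one rule: include type G iff E₂/h₂ > λE₁/(1+λh₁). Equality gives the switch point.
λE₁h₂ = E₂ + λE₂h₁ ⇒ λ = E₂/(E₁h₂ − E₂h₁) = 9.69/(195.5 − 40.99) = 0.06271 per s.

0.063 per s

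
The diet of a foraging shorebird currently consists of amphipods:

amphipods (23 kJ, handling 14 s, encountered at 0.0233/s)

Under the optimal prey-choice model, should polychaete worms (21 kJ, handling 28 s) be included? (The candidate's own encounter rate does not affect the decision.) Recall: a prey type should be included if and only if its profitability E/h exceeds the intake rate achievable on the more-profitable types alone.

Yes

On amphipods alone, R = ΣλE/(1+Σλh) = 0.5359/1.326 = 0.4041 kJ/s.
Profitability of polychaete worms: 21/28 = 0.75 kJ/s.
0.75 > 0.4041, so adding polychaete worms raises the average — include it.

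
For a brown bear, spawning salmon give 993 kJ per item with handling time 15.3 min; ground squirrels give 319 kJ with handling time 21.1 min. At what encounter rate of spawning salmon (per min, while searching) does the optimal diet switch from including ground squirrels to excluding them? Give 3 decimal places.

0.020 per min

At the threshold, the rate on spawning salmon alone equals the profitability of ground squirrels: λ·993/(1 + λ·15.3) = 319/21.1 = 15.12.
Rearranging, λ(993 − 15.12×15.3) = 15.12, so λ = 15.12/761.7 = 0.01985 per min.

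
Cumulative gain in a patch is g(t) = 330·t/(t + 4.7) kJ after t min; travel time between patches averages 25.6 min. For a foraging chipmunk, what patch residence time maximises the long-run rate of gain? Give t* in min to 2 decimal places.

Maximise g(t)/(T+t): set derivative to zero → g'(t)(T+t) = g(t).
g'(t) = 330·4.7/(t + 4.7)². Setting 330·4.7/(t+4.7)² = 330t/[(t+4.7)(25.6+t)] gives 4.7(25.6+t) = t(t+4.7), so t² = 4.7×25.6 = 120.3.
t* = √120.3 = 10.97 min.

10.97 min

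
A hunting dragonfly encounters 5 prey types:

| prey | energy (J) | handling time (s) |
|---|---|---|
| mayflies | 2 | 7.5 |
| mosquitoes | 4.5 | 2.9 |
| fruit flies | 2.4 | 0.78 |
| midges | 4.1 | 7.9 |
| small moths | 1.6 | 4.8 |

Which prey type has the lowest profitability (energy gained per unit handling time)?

Profitability E/h (J/s): mayflies = 2/7.5 = 0.267, mosquitoes = 4.5/2.9 = 1.55, fruit flies = 2.4/0.78 = 3.08, midges = 4.1/7.9 = 0.519, small moths = 1.6/4.8 = 0.333.
Ranked: fruit flies > mosquitoes > midges > small moths > mayflies.

mayflies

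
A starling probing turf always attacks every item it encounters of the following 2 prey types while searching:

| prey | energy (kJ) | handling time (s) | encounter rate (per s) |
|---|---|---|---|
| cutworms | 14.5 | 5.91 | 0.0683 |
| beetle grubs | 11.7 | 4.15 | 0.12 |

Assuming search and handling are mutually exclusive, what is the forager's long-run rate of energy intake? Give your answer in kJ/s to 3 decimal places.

1.259 kJ/s

R = Σλ_iE_i / (1 + Σλ_ih_i)
Numerator: 0.0683×14.5 + 0.12×11.7 = 2.394
Denominator: 1 + 0.0683×5.91 + 0.12×4.15 = 1.902
R = 2.394/1.902 = 1.259 kJ/s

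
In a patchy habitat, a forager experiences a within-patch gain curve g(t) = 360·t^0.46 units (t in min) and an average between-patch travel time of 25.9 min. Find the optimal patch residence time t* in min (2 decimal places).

By the marginal value theorem, leave when the instantaneous gain rate g'(t) equals the habitat-wide average g(t)/(T + t).
g'(t) = 0.46·360·t^-0.54. Setting 0.46·360·t^-0.54 = 360·t^0.46/(25.9+t) gives 0.46(25.9+t) = t, so 0.54·t = 0.46×25.9.
t* = 0.46×25.9/0.54 = 22.06 min.

22.06 min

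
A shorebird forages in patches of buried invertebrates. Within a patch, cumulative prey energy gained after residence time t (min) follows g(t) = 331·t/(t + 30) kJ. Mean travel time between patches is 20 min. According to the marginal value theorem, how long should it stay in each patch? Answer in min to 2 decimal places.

24.49 min

By the marginal value theorem, leave when the instantaneous gain rate g'(t) equals the habitat-wide average g(t)/(T + t).
g'(t) = 331·30/(t + 30)². Setting 331·30/(t+30)² = 331t/[(t+30)(20+t)] gives 30(20+t) = t(t+30), so t² = 30×20 = 600.
t* = √600 = 24.49 min.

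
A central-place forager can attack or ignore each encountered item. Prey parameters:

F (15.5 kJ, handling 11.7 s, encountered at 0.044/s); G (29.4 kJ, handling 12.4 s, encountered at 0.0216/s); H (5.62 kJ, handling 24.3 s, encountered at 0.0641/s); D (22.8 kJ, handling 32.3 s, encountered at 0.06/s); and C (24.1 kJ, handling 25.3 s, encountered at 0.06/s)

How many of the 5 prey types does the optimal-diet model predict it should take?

3

E/h in descending order: G 2.37, F 1.32, C 0.953, D 0.706, H 0.231 kJ/s. The optimal diet is the largest prefix of this list for which every included type satisfies E_i/h_i > R on the types above it.
Rate on top 1: 0.5009. F: 1.32 > 0.5009 → include.
Rate on top 2: 0.7388. C: 0.953 > 0.7388 → include.
Rate on top 3: 0.8371. D: 0.706 < 0.8371 → exclude; stop.
Optimal diet: G, F, C — 3 of 5 types.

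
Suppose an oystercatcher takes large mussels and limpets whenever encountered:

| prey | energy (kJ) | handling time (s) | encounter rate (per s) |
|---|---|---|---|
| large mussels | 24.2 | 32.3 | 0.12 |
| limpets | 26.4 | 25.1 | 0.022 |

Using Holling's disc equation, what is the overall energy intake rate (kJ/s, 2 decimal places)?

R = (0.12×24.2 + 0.022×26.4) / (1 + 0.12×32.3 + 0.022×25.1) = 3.485/5.428 = 0.642 kJ/s.

0.64 kJ/s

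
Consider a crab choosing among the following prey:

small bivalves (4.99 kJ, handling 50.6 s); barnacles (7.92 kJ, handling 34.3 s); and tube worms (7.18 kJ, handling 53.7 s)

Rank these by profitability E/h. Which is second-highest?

Profitability E/h (kJ/s): small bivalves = 4.99/50.6 = 0.0986, barnacles = 7.92/34.3 = 0.231, tube worms = 7.18/53.7 = 0.134.
Ranked: barnacles > tube worms > small bivalves.

tube worms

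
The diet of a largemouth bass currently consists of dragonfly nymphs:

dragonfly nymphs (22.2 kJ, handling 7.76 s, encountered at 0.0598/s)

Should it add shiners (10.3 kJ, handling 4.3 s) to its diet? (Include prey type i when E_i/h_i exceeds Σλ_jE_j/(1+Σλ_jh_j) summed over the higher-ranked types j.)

Yes

Intake rate on the current diet: R = (0.0598×22.2) / (1 + 0.0598×7.76) = 1.328/1.464 = 0.9068 kJ/s.
Profitability of shiners: 10.3/4.3 = 2.395 kJ/s.
2.395 > 0.9068, so adding shiners raises the average — include it.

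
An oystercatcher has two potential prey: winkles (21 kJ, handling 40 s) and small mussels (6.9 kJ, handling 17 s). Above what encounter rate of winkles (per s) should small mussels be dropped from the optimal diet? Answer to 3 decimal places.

0.085 per s

Drop small mussels once their profitability E₂/h₂ falls below the rate achievable on winkles alone: E₂/h₂ = λE₁/(1 + λh₁).
Solve for λ: λE₁h₂ = E₂(1 + λh₁) → λ(E₁h₂ − E₂h₁) = E₂ → λ = E₂/(E₁h₂ − E₂h₁).
λ = 6.9/(21×17 − 6.9×40) = 6.9/81 = 0.08519 per s.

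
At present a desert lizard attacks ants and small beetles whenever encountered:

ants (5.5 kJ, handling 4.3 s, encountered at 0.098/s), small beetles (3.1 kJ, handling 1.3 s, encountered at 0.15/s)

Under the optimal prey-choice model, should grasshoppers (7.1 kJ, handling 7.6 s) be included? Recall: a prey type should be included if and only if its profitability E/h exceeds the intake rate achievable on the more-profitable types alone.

Yes

On ants and small beetles alone, R = ΣλE/(1+Σλh) = 1.004/1.616 = 0.6211 kJ/s.
grasshoppers: E/h = 7.1/7.6 = 0.9342 kJ/s.
0.9342 > 0.6211, so adding grasshoppers raises the average — include it.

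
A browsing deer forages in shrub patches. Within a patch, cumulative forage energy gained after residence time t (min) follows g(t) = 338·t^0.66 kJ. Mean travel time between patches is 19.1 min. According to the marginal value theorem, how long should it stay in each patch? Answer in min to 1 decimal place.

By the marginal value theorem, leave when the instantaneous gain rate g'(t) equals the habitat-wide average g(t)/(T + t).
g'(t) = 0.66·338·t^-0.34. Setting 0.66·338·t^-0.34 = 338·t^0.66/(19.1+t) gives 0.66(19.1+t) = t, so 0.34·t = 0.66×19.1.
t* = 0.66×19.1/0.34 = 37.08 min.

37.1 min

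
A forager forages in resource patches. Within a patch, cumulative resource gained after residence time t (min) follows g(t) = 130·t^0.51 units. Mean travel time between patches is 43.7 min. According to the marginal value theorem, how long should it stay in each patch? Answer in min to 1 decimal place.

45.5 min

Maximise g(t)/(T+t): set derivative to zero → g'(t)(T+t) = g(t).
g'(t) = 0.51·130·t^-0.49. Setting 0.51·130·t^-0.49 = 130·t^0.51/(43.7+t) gives 0.51(43.7+t) = t, so 0.49·t = 0.51×43.7.
t* = 0.51×43.7/0.49 = 45.48 min.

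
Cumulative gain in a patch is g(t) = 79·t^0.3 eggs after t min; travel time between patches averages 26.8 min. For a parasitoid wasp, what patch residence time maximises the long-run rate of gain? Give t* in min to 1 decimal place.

11.5 min

Optimal t* satisfies g'(t*) = g(t*)/(T + t*).
g'(t) = 0.3·79·t^-0.7. Setting 0.3·79·t^-0.7 = 79·t^0.3/(26.8+t) gives 0.3(26.8+t) = t, so 0.70·t = 0.3×26.8.
t* = 0.3×26.8/0.70 = 11.49 min.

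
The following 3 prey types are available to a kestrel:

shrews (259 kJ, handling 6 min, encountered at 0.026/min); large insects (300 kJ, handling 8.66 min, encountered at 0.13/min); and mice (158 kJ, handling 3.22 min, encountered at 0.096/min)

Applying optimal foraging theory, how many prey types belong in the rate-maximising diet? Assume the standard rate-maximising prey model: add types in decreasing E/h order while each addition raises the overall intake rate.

Rank by E/h (kJ/min): mice 49.1, shrews 43.2, large insects 34.6. Include each in turn until the next type's E/h falls below the running intake rate.
Rate on top 1: 11.59. shrews: 43.2 > 11.59 → include.
Rate on top 2: 14.95. large insects: 34.6 > 14.95 → include.
Optimal diet: mice, shrews, large insects — 3 of 3 types.

3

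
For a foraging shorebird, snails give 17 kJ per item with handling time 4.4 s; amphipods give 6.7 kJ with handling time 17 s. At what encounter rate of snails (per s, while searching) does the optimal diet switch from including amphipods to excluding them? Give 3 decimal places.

The zero-one rule: include amphipods iff E₂/h₂ > λE₁/(1+λh₁). Equality gives the switch point.
λE₁h₂ = E₂ + λE₂h₁ ⇒ λ = E₂/(E₁h₂ − E₂h₁) = 6.7/(289 − 29.48) = 0.02582 per s.

0.026 per s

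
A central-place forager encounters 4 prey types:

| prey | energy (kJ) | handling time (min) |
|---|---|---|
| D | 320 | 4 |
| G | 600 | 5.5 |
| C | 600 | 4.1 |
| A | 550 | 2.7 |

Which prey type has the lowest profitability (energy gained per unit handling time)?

D

In descending order of E/h:
A: 550/2.7 = 204 kJ/min
C: 600/4.1 = 146 kJ/min
G: 600/5.5 = 109 kJ/min
D: 320/4 = 80 kJ/min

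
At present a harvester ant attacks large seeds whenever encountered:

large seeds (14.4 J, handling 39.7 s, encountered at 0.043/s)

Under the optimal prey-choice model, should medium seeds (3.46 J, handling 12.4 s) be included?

Current rate: (0.043×14.4)/(1 + 0.043×39.7) = 0.2287 J/s.
medium seeds: E/h = 3.46/12.4 = 0.279 J/s.
0.279 > 0.2287, so adding medium seeds raises the average — include it.

Yes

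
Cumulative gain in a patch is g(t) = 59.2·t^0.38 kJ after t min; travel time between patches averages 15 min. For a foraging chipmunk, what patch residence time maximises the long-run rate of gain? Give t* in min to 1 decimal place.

By the marginal value theorem, leave when the instantaneous gain rate g'(t) equals the habitat-wide average g(t)/(T + t).
g'(t) = 0.38·59.2·t^-0.62. Setting 0.38·59.2·t^-0.62 = 59.2·t^0.38/(15+t) gives 0.38(15+t) = t, so 0.62·t = 0.38×15.
t* = 0.38×15/0.62 = 9.194 min.

9.2 min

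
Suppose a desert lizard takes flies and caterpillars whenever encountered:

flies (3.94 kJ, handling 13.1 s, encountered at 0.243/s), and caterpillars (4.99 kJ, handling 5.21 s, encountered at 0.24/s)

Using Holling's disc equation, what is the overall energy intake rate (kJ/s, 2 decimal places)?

0.40 kJ/s

Energy encountered per unit search time: 0.243×3.94 + 0.24×4.99 = 2.155 kJ/s.
Handling time per unit search time: 0.243×13.1 + 0.24×5.21 = 4.434.
Rate = 2.155/(1 + 4.434) = 0.3966 kJ/s.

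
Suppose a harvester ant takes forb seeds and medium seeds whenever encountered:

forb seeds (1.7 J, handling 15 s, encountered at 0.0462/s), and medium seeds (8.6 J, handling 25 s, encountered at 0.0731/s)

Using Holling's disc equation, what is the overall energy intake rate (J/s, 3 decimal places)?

Energy encountered per unit search time: 0.0462×1.7 + 0.0731×8.6 = 0.7072 J/s.
Handling time per unit search time: 0.0462×15 + 0.0731×25 = 2.52.
Rate = 0.7072/(1 + 2.52) = 0.2009 J/s.

0.201 J/s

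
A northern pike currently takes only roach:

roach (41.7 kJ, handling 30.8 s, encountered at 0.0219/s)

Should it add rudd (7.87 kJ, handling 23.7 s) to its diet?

Current rate: (0.0219×41.7)/(1 + 0.0219×30.8) = 0.5454 kJ/s.
rudd: E/h = 7.87/23.7 = 0.3321 kJ/s.
Since 0.3321 < R, time spent handling rudd is better spent searching.

No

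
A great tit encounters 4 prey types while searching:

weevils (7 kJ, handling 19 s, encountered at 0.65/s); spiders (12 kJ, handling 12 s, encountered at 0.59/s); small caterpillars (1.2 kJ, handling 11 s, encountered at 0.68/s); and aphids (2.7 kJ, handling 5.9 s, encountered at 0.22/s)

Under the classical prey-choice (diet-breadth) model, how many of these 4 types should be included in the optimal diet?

1

Profitabilities (E/h, kJ/s): spiders 1, aphids 0.458, weevils 0.368, small caterpillars 0.109. Add prey in this order while the next type's profitability exceeds the intake rate on those already taken.
Rate on top 1: 0.8762. aphids: 0.458 < 0.8762 → exclude; stop.
Optimal diet: spiders — 1 of 4 types.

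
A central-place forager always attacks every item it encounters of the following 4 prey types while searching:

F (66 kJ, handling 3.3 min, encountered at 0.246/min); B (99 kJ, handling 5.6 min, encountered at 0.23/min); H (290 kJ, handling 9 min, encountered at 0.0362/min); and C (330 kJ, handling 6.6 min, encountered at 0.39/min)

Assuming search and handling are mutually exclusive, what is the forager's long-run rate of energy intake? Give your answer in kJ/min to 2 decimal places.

29.70 kJ/min

Energy encountered per unit search time: 0.246×66 + 0.23×99 + 0.0362×290 + 0.39×330 = 178.2 kJ/min.
Handling time per unit search time: 0.246×3.3 + 0.23×5.6 + 0.0362×9 + 0.39×6.6 = 5.
Rate = 178.2/(1 + 5) = 29.7 kJ/min.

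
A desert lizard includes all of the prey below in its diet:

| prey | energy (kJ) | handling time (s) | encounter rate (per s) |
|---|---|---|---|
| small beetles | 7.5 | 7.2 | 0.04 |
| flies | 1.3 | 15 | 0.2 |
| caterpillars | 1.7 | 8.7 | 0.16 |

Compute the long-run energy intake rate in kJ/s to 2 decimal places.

Energy encountered per unit search time: 0.04×7.5 + 0.2×1.3 + 0.16×1.7 = 0.832 kJ/s.
Handling time per unit search time: 0.04×7.2 + 0.2×15 + 0.16×8.7 = 4.68.
Rate = 0.832/(1 + 4.68) = 0.1465 kJ/s.

0.15 kJ/s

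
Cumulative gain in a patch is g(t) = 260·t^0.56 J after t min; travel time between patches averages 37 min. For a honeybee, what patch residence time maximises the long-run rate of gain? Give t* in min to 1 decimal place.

By the marginal value theorem, leave when the instantaneous gain rate g'(t) equals the habitat-wide average g(t)/(T + t).
g'(t) = 0.56·260·t^-0.44. Setting 0.56·260·t^-0.44 = 260·t^0.56/(37+t) gives 0.56(37+t) = t, so 0.44·t = 0.56×37.
t* = 0.56×37/0.44 = 47.09 min.

47.1 min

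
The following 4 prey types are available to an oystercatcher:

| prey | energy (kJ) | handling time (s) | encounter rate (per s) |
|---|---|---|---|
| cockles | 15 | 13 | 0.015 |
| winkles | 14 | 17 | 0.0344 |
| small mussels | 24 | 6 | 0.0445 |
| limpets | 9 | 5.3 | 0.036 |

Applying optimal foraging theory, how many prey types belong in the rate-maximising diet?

3

Rank by E/h (kJ/s): small mussels 4, limpets 1.7, cockles 1.15, winkles 0.824. Include each in turn until the next type's E/h falls below the running intake rate.
Rate on top 1: 0.8429. limpets: 1.7 > 0.8429 → include.
Rate on top 2: 0.9549. cockles: 1.15 > 0.9549 → include.
Rate on top 3: 0.9783. winkles: 0.824 < 0.9783 → exclude; stop.
Optimal diet: small mussels, limpets, cockles — 3 of 4 types.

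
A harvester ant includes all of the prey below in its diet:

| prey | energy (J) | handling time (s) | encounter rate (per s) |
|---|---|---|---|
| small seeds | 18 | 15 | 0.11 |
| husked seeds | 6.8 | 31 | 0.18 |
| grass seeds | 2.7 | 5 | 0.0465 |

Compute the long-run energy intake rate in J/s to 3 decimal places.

R = (0.11×18 + 0.18×6.8 + 0.0465×2.7) / (1 + 0.11×15 + 0.18×31 + 0.0465×5) = 3.33/8.463 = 0.3934 J/s.

0.393 J/s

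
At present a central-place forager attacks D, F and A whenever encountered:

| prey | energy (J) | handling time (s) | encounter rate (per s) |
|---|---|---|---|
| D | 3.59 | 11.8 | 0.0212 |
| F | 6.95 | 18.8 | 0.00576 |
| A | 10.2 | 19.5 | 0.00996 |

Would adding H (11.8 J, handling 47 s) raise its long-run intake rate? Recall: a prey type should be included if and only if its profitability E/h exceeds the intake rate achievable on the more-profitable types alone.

Current rate: (0.0212×3.59 + 0.00576×6.95 + 0.00996×10.2)/(1 + 0.0212×11.8 + 0.00576×18.8 + 0.00996×19.5) = 0.1402 J/s.
Profitability of H: 11.8/47 = 0.2511 J/s.
Since 0.2511 > R, including H increases the long-run rate.

Yes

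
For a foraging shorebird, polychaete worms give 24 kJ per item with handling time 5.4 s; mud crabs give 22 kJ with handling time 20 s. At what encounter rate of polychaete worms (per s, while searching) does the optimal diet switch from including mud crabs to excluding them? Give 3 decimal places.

0.061 per s

Drop mud crabs once their profitability E₂/h₂ falls below the rate achievable on polychaete worms alone: E₂/h₂ = λE₁/(1 + λh₁).
Solve for λ: λE₁h₂ = E₂(1 + λh₁) → λ(E₁h₂ − E₂h₁) = E₂ → λ = E₂/(E₁h₂ − E₂h₁).
λ = 22/(24×20 − 22×5.4) = 22/361.2 = 0.06091 per s.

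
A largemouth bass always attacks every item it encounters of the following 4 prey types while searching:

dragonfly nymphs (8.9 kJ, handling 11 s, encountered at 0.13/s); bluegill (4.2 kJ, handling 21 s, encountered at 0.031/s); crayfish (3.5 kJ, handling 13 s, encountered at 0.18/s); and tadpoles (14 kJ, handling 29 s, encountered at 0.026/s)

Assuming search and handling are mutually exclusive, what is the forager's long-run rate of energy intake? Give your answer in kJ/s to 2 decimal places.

Energy encountered per unit search time: 0.13×8.9 + 0.031×4.2 + 0.18×3.5 + 0.026×14 = 2.281 kJ/s.
Handling time per unit search time: 0.13×11 + 0.031×21 + 0.18×13 + 0.026×29 = 5.175.
Rate = 2.281/(1 + 5.175) = 0.3694 kJ/s.

0.37 kJ/s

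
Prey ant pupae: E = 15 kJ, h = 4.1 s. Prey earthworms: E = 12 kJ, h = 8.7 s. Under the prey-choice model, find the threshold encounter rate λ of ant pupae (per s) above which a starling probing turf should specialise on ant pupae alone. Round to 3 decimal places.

The zero-one rule: include earthworms iff E₂/h₂ > λE₁/(1+λh₁). Equality gives the switch point.
λE₁h₂ = E₂ + λE₂h₁ ⇒ λ = E₂/(E₁h₂ − E₂h₁) = 12/(130.5 − 49.2) = 0.1476 per s.

0.148 per s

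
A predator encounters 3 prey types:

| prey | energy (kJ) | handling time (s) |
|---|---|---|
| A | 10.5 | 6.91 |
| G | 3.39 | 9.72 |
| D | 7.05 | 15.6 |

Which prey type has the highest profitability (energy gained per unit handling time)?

A

In descending order of E/h:
A: 10.5/6.91 = 1.52 kJ/s
D: 7.05/15.6 = 0.452 kJ/s
G: 3.39/9.72 = 0.349 kJ/s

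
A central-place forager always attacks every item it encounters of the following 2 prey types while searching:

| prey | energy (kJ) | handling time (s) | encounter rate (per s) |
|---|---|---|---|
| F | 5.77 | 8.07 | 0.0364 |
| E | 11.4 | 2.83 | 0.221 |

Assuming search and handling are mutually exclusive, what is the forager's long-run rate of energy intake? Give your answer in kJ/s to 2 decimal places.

R = Σλ_iE_i / (1 + Σλ_ih_i)
Numerator: 0.0364×5.77 + 0.221×11.4 = 2.729
Denominator: 1 + 0.0364×8.07 + 0.221×2.83 = 1.919
R = 2.729/1.919 = 1.422 kJ/s

1.42 kJ/s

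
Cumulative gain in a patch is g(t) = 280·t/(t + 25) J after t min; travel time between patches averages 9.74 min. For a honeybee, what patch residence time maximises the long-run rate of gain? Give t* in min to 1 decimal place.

Optimal t* satisfies g'(t*) = g(t*)/(T + t*).
g'(t) = 280·25/(t + 25)². Setting 280·25/(t+25)² = 280t/[(t+25)(9.74+t)] gives 25(9.74+t) = t(t+25), so t² = 25×9.74 = 243.5.
t* = √243.5 = 15.6 min.

15.6 min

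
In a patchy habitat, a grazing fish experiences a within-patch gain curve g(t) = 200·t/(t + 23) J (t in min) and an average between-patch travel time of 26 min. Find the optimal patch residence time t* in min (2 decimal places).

24.45 min

By the marginal value theorem, leave when the instantaneous gain rate g'(t) equals the habitat-wide average g(t)/(T + t).
g'(t) = 200·23/(t + 23)². Setting 200·23/(t+23)² = 200t/[(t+23)(26+t)] gives 23(26+t) = t(t+23), so t² = 23×26 = 598.
t* = √598 = 24.45 min.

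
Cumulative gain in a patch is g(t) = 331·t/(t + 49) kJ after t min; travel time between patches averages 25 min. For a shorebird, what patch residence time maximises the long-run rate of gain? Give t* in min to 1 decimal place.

35.0 min

Maximise g(t)/(T+t): set derivative to zero → g'(t)(T+t) = g(t).
g'(t) = 331·49/(t + 49)². Setting 331·49/(t+49)² = 331t/[(t+49)(25+t)] gives 49(25+t) = t(t+49), so t² = 49×25 = 1225.
t* = √1225 = 35 min.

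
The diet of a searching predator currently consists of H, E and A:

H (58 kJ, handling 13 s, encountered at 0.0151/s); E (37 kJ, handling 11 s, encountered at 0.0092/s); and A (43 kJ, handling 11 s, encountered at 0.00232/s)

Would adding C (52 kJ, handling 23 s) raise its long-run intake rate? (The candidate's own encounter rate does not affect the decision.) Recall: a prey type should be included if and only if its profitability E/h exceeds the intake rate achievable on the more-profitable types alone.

Yes

Current rate: (0.0151×58 + 0.0092×37 + 0.00232×43)/(1 + 0.0151×13 + 0.0092×11 + 0.00232×11) = 0.9947 kJ/s.
Profitability of C: 52/23 = 2.261 kJ/s.
2.261 > 0.9947, so adding C raises the average — include it.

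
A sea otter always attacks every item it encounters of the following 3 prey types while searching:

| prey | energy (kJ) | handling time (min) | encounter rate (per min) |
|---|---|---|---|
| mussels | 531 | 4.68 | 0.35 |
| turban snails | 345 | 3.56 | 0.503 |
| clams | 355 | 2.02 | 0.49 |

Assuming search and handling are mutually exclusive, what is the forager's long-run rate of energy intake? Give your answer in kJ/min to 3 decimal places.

R = (0.35×531 + 0.503×345 + 0.49×355) / (1 + 0.35×4.68 + 0.503×3.56 + 0.49×2.02) = 533.3/5.418 = 98.43 kJ/min.

98.429 kJ/min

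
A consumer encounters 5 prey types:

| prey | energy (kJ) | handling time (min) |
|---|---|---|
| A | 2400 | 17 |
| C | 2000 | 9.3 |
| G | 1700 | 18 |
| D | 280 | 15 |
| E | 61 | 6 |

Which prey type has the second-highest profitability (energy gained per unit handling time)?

A

Profitability E/h (kJ/min): A = 2400/17 = 141, C = 2000/9.3 = 215, G = 1700/18 = 94.4, D = 280/15 = 18.7, E = 61/6 = 10.2.
Ranked: C > A > G > D > E.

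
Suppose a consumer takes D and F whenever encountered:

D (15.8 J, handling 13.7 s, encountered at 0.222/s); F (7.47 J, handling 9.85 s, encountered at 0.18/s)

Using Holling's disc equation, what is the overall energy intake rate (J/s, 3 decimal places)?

0.835 J/s

R = (0.222×15.8 + 0.18×7.47) / (1 + 0.222×13.7 + 0.18×9.85) = 4.852/5.814 = 0.8345 J/s.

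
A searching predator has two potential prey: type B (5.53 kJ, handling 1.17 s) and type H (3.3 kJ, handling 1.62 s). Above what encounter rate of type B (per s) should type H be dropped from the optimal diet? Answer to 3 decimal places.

0.647 per s

Drop type H once their profitability E₂/h₂ falls below the rate achievable on type B alone: E₂/h₂ = λE₁/(1 + λh₁).
Solve for λ: λE₁h₂ = E₂(1 + λh₁) → λ(E₁h₂ − E₂h₁) = E₂ → λ = E₂/(E₁h₂ − E₂h₁).
λ = 3.3/(5.53×1.62 − 3.3×1.17) = 3.3/5.098 = 0.6474 per s.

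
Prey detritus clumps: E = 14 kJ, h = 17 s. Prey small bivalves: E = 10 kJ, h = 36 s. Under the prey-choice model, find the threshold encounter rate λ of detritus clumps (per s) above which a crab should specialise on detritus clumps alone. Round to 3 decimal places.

At the threshold, the rate on detritus clumps alone equals the profitability of small bivalves: λ·14/(1 + λ·17) = 10/36 = 0.2778.
Rearranging, λ(14 − 0.2778×17) = 0.2778, so λ = 0.2778/9.278 = 0.02994 per s.

0.030 per s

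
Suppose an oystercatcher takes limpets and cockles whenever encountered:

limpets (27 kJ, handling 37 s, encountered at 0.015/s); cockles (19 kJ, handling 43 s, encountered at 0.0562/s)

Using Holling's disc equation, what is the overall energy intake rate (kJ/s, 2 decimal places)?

0.37 kJ/s

R = Σλ_iE_i / (1 + Σλ_ih_i)
Numerator: 0.015×27 + 0.0562×19 = 1.473
Denominator: 1 + 0.015×37 + 0.0562×43 = 3.972
R = 1.473/3.972 = 0.3708 kJ/s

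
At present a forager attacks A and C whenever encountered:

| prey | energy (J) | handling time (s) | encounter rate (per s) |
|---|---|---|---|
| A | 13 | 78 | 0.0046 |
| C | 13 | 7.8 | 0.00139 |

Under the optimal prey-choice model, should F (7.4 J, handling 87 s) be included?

On A and C alone, R = ΣλE/(1+Σλh) = 0.07787/1.37 = 0.05685 J/s.
Profitability of F: 7.4/87 = 0.08506 J/s.
0.08506 > 0.05685, so adding F raises the average — include it.

Yes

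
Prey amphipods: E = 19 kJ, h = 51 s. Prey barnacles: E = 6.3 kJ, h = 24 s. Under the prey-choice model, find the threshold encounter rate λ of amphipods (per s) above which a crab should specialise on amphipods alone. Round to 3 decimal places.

Drop barnacles once their profitability E₂/h₂ falls below the rate achievable on amphipods alone: E₂/h₂ = λE₁/(1 + λh₁).
Solve for λ: λE₁h₂ = E₂(1 + λh₁) → λ(E₁h₂ − E₂h₁) = E₂ → λ = E₂/(E₁h₂ − E₂h₁).
λ = 6.3/(19×24 − 6.3×51) = 6.3/134.7 = 0.04677 per s.

0.047 per s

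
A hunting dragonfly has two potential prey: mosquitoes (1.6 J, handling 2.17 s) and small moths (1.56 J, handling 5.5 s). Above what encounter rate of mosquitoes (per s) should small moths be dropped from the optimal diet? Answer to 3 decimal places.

The zero-one rule: include small moths iff E₂/h₂ > λE₁/(1+λh₁). Equality gives the switch point.
λE₁h₂ = E₂ + λE₂h₁ ⇒ λ = E₂/(E₁h₂ − E₂h₁) = 1.56/(8.8 − 3.385) = 0.2881 per s.

0.288 per s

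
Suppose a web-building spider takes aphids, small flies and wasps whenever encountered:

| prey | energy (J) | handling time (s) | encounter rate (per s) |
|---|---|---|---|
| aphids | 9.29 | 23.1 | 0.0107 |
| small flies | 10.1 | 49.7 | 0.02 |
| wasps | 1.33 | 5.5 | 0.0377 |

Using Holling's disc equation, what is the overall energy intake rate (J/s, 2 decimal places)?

R = (0.0107×9.29 + 0.02×10.1 + 0.0377×1.33) / (1 + 0.0107×23.1 + 0.02×49.7 + 0.0377×5.5) = 0.3515/2.449 = 0.1436 J/s.

0.14 J/s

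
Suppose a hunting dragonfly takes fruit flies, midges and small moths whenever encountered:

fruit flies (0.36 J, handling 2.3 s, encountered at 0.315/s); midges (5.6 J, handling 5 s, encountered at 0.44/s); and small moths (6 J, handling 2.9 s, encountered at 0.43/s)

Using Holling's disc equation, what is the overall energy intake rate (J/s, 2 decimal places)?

R = (0.315×0.36 + 0.44×5.6 + 0.43×6) / (1 + 0.315×2.3 + 0.44×5 + 0.43×2.9) = 5.157/5.171 = 0.9973 J/s.

1.00 J/s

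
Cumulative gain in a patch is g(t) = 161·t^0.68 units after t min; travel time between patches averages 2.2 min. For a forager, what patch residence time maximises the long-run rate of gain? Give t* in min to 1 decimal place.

4.7 min

By the marginal value theorem, leave when the instantaneous gain rate g'(t) equals the habitat-wide average g(t)/(T + t).
g'(t) = 0.68·161·t^-0.32. Setting 0.68·161·t^-0.32 = 161·t^0.68/(2.2+t) gives 0.68(2.2+t) = t, so 0.32·t = 0.68×2.2.
t* = 0.68×2.2/0.32 = 4.675 min.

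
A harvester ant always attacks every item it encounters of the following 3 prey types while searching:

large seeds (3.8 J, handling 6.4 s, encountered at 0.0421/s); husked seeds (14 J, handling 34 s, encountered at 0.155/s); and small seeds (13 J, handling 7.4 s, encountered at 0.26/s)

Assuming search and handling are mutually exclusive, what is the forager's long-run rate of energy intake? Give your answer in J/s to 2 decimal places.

0.67 J/s

R = (0.0421×3.8 + 0.155×14 + 0.26×13) / (1 + 0.0421×6.4 + 0.155×34 + 0.26×7.4) = 5.71/8.463 = 0.6747 J/s.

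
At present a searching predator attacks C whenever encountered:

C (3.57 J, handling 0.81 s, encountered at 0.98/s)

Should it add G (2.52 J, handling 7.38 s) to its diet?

No

Intake rate on the current diet: R = (0.98×3.57) / (1 + 0.98×0.81) = 3.499/1.794 = 1.95 J/s.
Profitability of G: 2.52/7.38 = 0.3415 J/s.
Since 0.3415 < R, time spent handling G is better spent searching.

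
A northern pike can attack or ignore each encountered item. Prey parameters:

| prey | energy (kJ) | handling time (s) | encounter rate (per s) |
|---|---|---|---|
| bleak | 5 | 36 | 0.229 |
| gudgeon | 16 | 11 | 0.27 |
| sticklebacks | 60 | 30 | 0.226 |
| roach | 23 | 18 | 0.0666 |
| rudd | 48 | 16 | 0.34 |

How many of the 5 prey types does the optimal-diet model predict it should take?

Profitabilities (E/h, kJ/s): rudd 3, sticklebacks 2, gudgeon 1.45, roach 1.28, bleak 0.139. Add prey in this order while the next type's profitability exceeds the intake rate on those already taken.
Rate on top 1: 2.534. sticklebacks: 2 < 2.534 → exclude; stop.
Optimal diet: rudd — 1 of 5 types.

1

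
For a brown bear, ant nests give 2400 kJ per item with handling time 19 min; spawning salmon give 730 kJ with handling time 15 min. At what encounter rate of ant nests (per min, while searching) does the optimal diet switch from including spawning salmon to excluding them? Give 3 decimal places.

The zero-one rule: include spawning salmon iff E₂/h₂ > λE₁/(1+λh₁). Equality gives the switch point.
λE₁h₂ = E₂ + λE₂h₁ ⇒ λ = E₂/(E₁h₂ − E₂h₁) = 730/(3.6e+04 − 1.387e+04) = 0.03299 per min.

0.033 per min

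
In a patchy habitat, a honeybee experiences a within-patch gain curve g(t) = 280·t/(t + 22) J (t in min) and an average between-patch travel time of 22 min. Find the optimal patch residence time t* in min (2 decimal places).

22.00 min

Maximise g(t)/(T+t): set derivative to zero → g'(t)(T+t) = g(t).
g'(t) = 280·22/(t + 22)². Setting 280·22/(t+22)² = 280t/[(t+22)(22+t)] gives 22(22+t) = t(t+22), so t² = 22×22 = 484.
t* = √484 = 22 min.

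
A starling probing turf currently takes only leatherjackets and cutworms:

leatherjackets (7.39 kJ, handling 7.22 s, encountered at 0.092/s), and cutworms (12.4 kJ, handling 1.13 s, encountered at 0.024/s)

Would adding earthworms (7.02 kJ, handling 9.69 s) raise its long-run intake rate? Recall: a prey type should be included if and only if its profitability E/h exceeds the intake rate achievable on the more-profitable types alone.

Intake rate on the current diet: R = (0.092×7.39 + 0.024×12.4) / (1 + 0.092×7.22 + 0.024×1.13) = 0.9775/1.691 = 0.5779 kJ/s.
Profitability of earthworms: 7.02/9.69 = 0.7245 kJ/s.
0.7245 > 0.5779, so adding earthworms raises the average — include it.

Yes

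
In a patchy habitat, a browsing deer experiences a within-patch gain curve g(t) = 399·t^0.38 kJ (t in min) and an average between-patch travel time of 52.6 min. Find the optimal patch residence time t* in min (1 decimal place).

32.2 min

Maximise g(t)/(T+t): set derivative to zero → g'(t)(T+t) = g(t).
g'(t) = 0.38·399·t^-0.62. Setting 0.38·399·t^-0.62 = 399·t^0.38/(52.6+t) gives 0.38(52.6+t) = t, so 0.62·t = 0.38×52.6.
t* = 0.38×52.6/0.62 = 32.24 min.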